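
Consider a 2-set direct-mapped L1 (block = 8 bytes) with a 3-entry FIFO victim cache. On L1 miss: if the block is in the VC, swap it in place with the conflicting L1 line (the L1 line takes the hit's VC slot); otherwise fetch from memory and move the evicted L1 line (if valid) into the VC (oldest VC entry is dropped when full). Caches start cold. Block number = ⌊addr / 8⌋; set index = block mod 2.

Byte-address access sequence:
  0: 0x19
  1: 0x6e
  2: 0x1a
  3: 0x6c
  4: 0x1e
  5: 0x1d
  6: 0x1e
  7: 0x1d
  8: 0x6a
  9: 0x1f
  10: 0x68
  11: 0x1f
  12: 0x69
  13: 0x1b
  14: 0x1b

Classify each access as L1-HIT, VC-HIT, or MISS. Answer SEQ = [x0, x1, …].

SEQ = [MISS, MISS, VC-HIT, VC-HIT, VC-HIT, L1-HIT, L1-HIT, L1-HIT, VC-HIT, VC-HIT, VC-HIT, VC-HIT, VC-HIT, VC-HIT, L1-HIT]

#0 0x19→b3/s1 MISS; vc=[]
#1 0x6e→b13/s1 MISS; vc=[3]
#2 0x1a→b3/s1 VC-HIT; vc=[13]
#3 0x6c→b13/s1 VC-HIT; vc=[3]
#4 0x1e→b3/s1 VC-HIT; vc=[13]
#5 0x1d→b3/s1 L1-HIT; vc=[13]
#6 0x1e→b3/s1 L1-HIT; vc=[13]
#7 0x1d→b3/s1 L1-HIT; vc=[13]
#8 0x6a→b13/s1 VC-HIT; vc=[3]
#9 0x1f→b3/s1 VC-HIT; vc=[13]
#10 0x68→b13/s1 VC-HIT; vc=[3]
#11 0x1f→b3/s1 VC-HIT; vc=[13]
#12 0x69→b13/s1 VC-HIT; vc=[3]
#13 0x1b→b3/s1 VC-HIT; vc=[13]
#14 0x1b→b3/s1 L1-HIT; vc=[13]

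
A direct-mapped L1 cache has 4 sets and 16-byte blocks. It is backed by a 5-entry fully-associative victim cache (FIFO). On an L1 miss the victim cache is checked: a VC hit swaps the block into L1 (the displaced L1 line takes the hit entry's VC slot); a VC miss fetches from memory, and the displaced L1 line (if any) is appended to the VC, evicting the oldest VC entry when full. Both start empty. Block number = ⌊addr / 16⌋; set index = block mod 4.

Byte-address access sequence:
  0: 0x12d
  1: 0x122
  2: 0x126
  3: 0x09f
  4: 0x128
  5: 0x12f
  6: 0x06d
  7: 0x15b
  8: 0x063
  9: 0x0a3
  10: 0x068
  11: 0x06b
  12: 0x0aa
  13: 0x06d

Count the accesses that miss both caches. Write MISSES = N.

  [0] addr=0x12d blk=18 s=2: MISS | VC []
  [1] addr=0x122 blk=18 s=2: L1-HIT | VC []
  [2] addr=0x126 blk=18 s=2: L1-HIT | VC []
  [3] addr=0x9f blk=9 s=1: MISS | VC []
  [4] addr=0x128 blk=18 s=2: L1-HIT | VC []
  [5] addr=0x12f blk=18 s=2: L1-HIT | VC []
  [6] addr=0x6d blk=6 s=2: MISS | VC [18]
  [7] addr=0x15b blk=21 s=1: MISS | VC [18, 9]
  [8] addr=0x63 blk=6 s=2: L1-HIT | VC [18, 9]
  [9] addr=0xa3 blk=10 s=2: MISS | VC [18, 9, 6]
  [10] addr=0x68 blk=6 s=2: VC-HIT | VC [18, 9, 10]
  [11] addr=0x6b blk=6 s=2: L1-HIT | VC [18, 9, 10]
  [12] addr=0xaa blk=10 s=2: VC-HIT | VC [18, 9, 6]
  [13] addr=0x6d blk=6 s=2: VC-HIT | VC [18, 9, 10]

MISSES = 5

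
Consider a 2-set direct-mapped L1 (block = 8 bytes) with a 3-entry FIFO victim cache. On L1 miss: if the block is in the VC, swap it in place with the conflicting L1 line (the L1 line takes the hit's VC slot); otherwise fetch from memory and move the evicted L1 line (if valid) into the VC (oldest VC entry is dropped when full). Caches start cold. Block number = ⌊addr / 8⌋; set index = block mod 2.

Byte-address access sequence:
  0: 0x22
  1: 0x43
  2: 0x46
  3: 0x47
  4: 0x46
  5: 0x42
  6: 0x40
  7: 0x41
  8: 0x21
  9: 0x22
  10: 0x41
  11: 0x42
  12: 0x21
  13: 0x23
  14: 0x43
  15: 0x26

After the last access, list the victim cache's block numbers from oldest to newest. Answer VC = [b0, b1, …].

VC = [8]

#0 0x22→b4/s0 MISS; vc=[]
#1 0x43→b8/s0 MISS; vc=[4]
#2 0x46→b8/s0 L1-HIT; vc=[4]
#3 0x47→b8/s0 L1-HIT; vc=[4]
#4 0x46→b8/s0 L1-HIT; vc=[4]
#5 0x42→b8/s0 L1-HIT; vc=[4]
#6 0x40→b8/s0 L1-HIT; vc=[4]
#7 0x41→b8/s0 L1-HIT; vc=[4]
#8 0x21→b4/s0 VC-HIT; vc=[8]
#9 0x22→b4/s0 L1-HIT; vc=[8]
#10 0x41→b8/s0 VC-HIT; vc=[4]
#11 0x42→b8/s0 L1-HIT; vc=[4]
#12 0x21→b4/s0 VC-HIT; vc=[8]
#13 0x23→b4/s0 L1-HIT; vc=[8]
#14 0x43→b8/s0 VC-HIT; vc=[4]
#15 0x26→b4/s0 VC-HIT; vc=[8]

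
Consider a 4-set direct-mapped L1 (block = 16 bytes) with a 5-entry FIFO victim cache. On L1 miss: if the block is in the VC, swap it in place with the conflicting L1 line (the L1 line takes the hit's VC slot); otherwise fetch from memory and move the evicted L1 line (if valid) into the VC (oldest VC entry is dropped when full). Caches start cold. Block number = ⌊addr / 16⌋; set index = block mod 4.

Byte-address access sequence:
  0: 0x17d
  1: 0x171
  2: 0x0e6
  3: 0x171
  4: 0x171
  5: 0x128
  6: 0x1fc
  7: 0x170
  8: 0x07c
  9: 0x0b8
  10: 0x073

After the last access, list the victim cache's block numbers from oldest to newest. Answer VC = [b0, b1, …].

#0 0x17d→b23/s3 MISS; vc=[]
#1 0x171→b23/s3 L1-HIT; vc=[]
#2 0xe6→b14/s2 MISS; vc=[]
#3 0x171→b23/s3 L1-HIT; vc=[]
#4 0x171→b23/s3 L1-HIT; vc=[]
#5 0x128→b18/s2 MISS; vc=[14]
#6 0x1fc→b31/s3 MISS; vc=[14,23]
#7 0x170→b23/s3 VC-HIT; vc=[14,31]
#8 0x7c→b7/s3 MISS; vc=[14,31,23]
#9 0xb8→b11/s3 MISS; vc=[14,31,23,7]
#10 0x73→b7/s3 VC-HIT; vc=[14,31,23,11]

VC = [14, 31, 23, 11]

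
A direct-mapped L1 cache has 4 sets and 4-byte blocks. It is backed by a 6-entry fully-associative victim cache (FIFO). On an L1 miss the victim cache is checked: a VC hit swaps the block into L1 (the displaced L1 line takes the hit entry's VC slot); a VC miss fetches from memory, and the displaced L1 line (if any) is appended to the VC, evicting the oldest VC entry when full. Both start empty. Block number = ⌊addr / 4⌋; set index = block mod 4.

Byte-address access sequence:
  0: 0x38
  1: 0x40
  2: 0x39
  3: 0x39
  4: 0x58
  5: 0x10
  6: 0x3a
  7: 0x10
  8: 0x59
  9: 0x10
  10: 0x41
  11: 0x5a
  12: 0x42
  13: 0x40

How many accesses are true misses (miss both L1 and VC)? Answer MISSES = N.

#0 0x38→b14/s2 MISS; vc=[]
#1 0x40→b16/s0 MISS; vc=[]
#2 0x39→b14/s2 L1-HIT; vc=[]
#3 0x39→b14/s2 L1-HIT; vc=[]
#4 0x58→b22/s2 MISS; vc=[14]
#5 0x10→b4/s0 MISS; vc=[14,16]
#6 0x3a→b14/s2 VC-HIT; vc=[22,16]
#7 0x10→b4/s0 L1-HIT; vc=[22,16]
#8 0x59→b22/s2 VC-HIT; vc=[14,16]
#9 0x10→b4/s0 L1-HIT; vc=[14,16]
#10 0x41→b16/s0 VC-HIT; vc=[14,4]
#11 0x5a→b22/s2 L1-HIT; vc=[14,4]
#12 0x42→b16/s0 L1-HIT; vc=[14,4]
#13 0x40→b16/s0 L1-HIT; vc=[14,4]

MISSES = 4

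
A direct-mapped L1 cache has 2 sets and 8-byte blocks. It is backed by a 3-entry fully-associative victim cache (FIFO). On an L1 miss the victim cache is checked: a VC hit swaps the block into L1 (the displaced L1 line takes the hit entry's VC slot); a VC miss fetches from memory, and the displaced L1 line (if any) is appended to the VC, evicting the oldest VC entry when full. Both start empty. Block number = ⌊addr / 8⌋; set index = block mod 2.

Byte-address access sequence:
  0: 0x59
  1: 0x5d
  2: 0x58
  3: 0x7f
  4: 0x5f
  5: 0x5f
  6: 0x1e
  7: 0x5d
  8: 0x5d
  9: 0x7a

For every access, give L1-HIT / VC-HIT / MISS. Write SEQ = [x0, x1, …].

#0 0x59→b11/s1 MISS; vc=[]
#1 0x5d→b11/s1 L1-HIT; vc=[]
#2 0x58→b11/s1 L1-HIT; vc=[]
#3 0x7f→b15/s1 MISS; vc=[11]
#4 0x5f→b11/s1 VC-HIT; vc=[15]
#5 0x5f→b11/s1 L1-HIT; vc=[15]
#6 0x1e→b3/s1 MISS; vc=[15,11]
#7 0x5d→b11/s1 VC-HIT; vc=[15,3]
#8 0x5d→b11/s1 L1-HIT; vc=[15,3]
#9 0x7a→b15/s1 VC-HIT; vc=[11,3]

SEQ = [MISS, L1-HIT, L1-HIT, MISS, VC-HIT, L1-HIT, MISS, VC-HIT, L1-HIT, VC-HIT]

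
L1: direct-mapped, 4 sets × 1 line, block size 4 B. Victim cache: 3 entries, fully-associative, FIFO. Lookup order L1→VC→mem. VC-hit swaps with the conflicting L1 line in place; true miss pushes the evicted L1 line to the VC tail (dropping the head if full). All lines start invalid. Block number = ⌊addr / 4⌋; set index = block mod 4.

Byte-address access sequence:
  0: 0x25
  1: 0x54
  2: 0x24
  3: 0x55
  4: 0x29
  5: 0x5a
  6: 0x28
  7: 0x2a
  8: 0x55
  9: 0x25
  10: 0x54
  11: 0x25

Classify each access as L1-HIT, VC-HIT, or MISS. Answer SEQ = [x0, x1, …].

  [0] addr=0x25 blk=9 s=1: MISS | VC []
  [1] addr=0x54 blk=21 s=1: MISS | VC [9]
  [2] addr=0x24 blk=9 s=1: VC-HIT | VC [21]
  [3] addr=0x55 blk=21 s=1: VC-HIT | VC [9]
  [4] addr=0x29 blk=10 s=2: MISS | VC [9]
  [5] addr=0x5a blk=22 s=2: MISS | VC [9, 10]
  [6] addr=0x28 blk=10 s=2: VC-HIT | VC [9, 22]
  [7] addr=0x2a blk=10 s=2: L1-HIT | VC [9, 22]
  [8] addr=0x55 blk=21 s=1: L1-HIT | VC [9, 22]
  [9] addr=0x25 blk=9 s=1: VC-HIT | VC [21, 22]
  [10] addr=0x54 blk=21 s=1: VC-HIT | VC [9, 22]
  [11] addr=0x25 blk=9 s=1: VC-HIT | VC [21, 22]

SEQ = [MISS, MISS, VC-HIT, VC-HIT, MISS, MISS, VC-HIT, L1-HIT, L1-HIT, VC-HIT, VC-HIT, VC-HIT]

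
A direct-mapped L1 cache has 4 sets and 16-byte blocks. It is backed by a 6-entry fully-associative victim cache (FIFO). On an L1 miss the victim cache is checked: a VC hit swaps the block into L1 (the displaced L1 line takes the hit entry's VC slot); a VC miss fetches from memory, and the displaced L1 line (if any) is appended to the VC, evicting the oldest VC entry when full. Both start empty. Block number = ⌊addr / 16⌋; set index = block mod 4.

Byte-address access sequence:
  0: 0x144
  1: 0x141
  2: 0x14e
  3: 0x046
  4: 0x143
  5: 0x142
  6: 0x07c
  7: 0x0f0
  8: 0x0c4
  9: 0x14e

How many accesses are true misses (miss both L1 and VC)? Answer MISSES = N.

MISSES = 5

0: 0x144 (blk 20, set 0) → MISS  vc=[]
1: 0x141 (blk 20, set 0) → L1-HIT  vc=[]
2: 0x14e (blk 20, set 0) → L1-HIT  vc=[]
3: 0x46 (blk 4, set 0) → MISS  vc=[20]
4: 0x143 (blk 20, set 0) → VC-HIT  vc=[4]
5: 0x142 (blk 20, set 0) → L1-HIT  vc=[4]
6: 0x7c (blk 7, set 3) → MISS  vc=[4]
7: 0xf0 (blk 15, set 3) → MISS  vc=[4, 7]
8: 0xc4 (blk 12, set 0) → MISS  vc=[4, 7, 20]
9: 0x14e (blk 20, set 0) → VC-HIT  vc=[4, 7, 12]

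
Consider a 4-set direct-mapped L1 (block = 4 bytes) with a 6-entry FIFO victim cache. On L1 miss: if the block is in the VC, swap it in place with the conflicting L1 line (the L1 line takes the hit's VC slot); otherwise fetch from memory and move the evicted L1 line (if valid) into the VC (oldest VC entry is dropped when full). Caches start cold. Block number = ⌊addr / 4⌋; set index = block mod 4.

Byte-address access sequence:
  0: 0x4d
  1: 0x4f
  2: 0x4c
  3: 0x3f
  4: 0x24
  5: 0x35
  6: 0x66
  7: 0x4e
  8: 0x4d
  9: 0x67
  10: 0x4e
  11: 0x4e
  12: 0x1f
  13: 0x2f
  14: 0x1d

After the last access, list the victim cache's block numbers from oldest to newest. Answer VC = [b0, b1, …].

#0 0x4d→b19/s3 MISS; vc=[]
#1 0x4f→b19/s3 L1-HIT; vc=[]
#2 0x4c→b19/s3 L1-HIT; vc=[]
#3 0x3f→b15/s3 MISS; vc=[19]
#4 0x24→b9/s1 MISS; vc=[19]
#5 0x35→b13/s1 MISS; vc=[19,9]
#6 0x66→b25/s1 MISS; vc=[19,9,13]
#7 0x4e→b19/s3 VC-HIT; vc=[15,9,13]
#8 0x4d→b19/s3 L1-HIT; vc=[15,9,13]
#9 0x67→b25/s1 L1-HIT; vc=[15,9,13]
#10 0x4e→b19/s3 L1-HIT; vc=[15,9,13]
#11 0x4e→b19/s3 L1-HIT; vc=[15,9,13]
#12 0x1f→b7/s3 MISS; vc=[15,9,13,19]
#13 0x2f→b11/s3 MISS; vc=[15,9,13,19,7]
#14 0x1d→b7/s3 VC-HIT; vc=[15,9,13,19,11]

VC = [15, 9, 13, 19, 11]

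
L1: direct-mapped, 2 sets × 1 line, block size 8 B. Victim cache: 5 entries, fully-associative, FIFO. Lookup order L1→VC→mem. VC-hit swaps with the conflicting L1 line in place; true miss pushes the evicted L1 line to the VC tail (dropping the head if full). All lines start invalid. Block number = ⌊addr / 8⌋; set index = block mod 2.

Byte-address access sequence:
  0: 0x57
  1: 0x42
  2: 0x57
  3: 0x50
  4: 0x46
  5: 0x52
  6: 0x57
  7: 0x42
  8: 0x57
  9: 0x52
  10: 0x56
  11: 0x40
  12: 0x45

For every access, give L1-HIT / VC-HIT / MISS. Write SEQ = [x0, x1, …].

SEQ = [MISS, MISS, VC-HIT, L1-HIT, VC-HIT, VC-HIT, L1-HIT, VC-HIT, VC-HIT, L1-HIT, L1-HIT, VC-HIT, L1-HIT]

  [0] addr=0x57 blk=10 s=0: MISS | VC []
  [1] addr=0x42 blk=8 s=0: MISS | VC [10]
  [2] addr=0x57 blk=10 s=0: VC-HIT | VC [8]
  [3] addr=0x50 blk=10 s=0: L1-HIT | VC [8]
  [4] addr=0x46 blk=8 s=0: VC-HIT | VC [10]
  [5] addr=0x52 blk=10 s=0: VC-HIT | VC [8]
  [6] addr=0x57 blk=10 s=0: L1-HIT | VC [8]
  [7] addr=0x42 blk=8 s=0: VC-HIT | VC [10]
  [8] addr=0x57 blk=10 s=0: VC-HIT | VC [8]
  [9] addr=0x52 blk=10 s=0: L1-HIT | VC [8]
  [10] addr=0x56 blk=10 s=0: L1-HIT | VC [8]
  [11] addr=0x40 blk=8 s=0: VC-HIT | VC [10]
  [12] addr=0x45 blk=8 s=0: L1-HIT | VC [10]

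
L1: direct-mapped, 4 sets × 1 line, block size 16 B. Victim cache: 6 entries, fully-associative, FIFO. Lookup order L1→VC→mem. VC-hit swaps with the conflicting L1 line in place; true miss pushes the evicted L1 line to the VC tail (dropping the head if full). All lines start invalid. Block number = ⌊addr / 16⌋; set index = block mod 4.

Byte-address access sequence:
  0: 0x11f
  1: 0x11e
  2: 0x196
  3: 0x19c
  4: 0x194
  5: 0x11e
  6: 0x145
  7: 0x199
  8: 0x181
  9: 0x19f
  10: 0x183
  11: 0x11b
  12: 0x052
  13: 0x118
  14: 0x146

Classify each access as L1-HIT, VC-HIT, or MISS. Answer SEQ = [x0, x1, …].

SEQ = [MISS, L1-HIT, MISS, L1-HIT, L1-HIT, VC-HIT, MISS, VC-HIT, MISS, L1-HIT, L1-HIT, VC-HIT, MISS, VC-HIT, VC-HIT]

#0 0x11f→b17/s1 MISS; vc=[]
#1 0x11e→b17/s1 L1-HIT; vc=[]
#2 0x196→b25/s1 MISS; vc=[17]
#3 0x19c→b25/s1 L1-HIT; vc=[17]
#4 0x194→b25/s1 L1-HIT; vc=[17]
#5 0x11e→b17/s1 VC-HIT; vc=[25]
#6 0x145→b20/s0 MISS; vc=[25]
#7 0x199→b25/s1 VC-HIT; vc=[17]
#8 0x181→b24/s0 MISS; vc=[17,20]
#9 0x19f→b25/s1 L1-HIT; vc=[17,20]
#10 0x183→b24/s0 L1-HIT; vc=[17,20]
#11 0x11b→b17/s1 VC-HIT; vc=[25,20]
#12 0x52→b5/s1 MISS; vc=[25,20,17]
#13 0x118→b17/s1 VC-HIT; vc=[25,20,5]
#14 0x146→b20/s0 VC-HIT; vc=[25,24,5]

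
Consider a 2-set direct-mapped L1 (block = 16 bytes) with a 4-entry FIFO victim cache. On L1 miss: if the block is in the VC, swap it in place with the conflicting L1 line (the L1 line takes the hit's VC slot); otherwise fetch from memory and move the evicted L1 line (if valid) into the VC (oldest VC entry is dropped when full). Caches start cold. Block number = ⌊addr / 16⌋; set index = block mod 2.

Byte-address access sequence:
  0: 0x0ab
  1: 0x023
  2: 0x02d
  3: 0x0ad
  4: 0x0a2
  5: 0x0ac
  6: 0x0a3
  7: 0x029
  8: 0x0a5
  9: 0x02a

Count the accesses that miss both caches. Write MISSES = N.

MISSES = 2

0: 0xab (blk 10, set 0) → MISS  vc=[]
1: 0x23 (blk 2, set 0) → MISS  vc=[10]
2: 0x2d (blk 2, set 0) → L1-HIT  vc=[10]
3: 0xad (blk 10, set 0) → VC-HIT  vc=[2]
4: 0xa2 (blk 10, set 0) → L1-HIT  vc=[2]
5: 0xac (blk 10, set 0) → L1-HIT  vc=[2]
6: 0xa3 (blk 10, set 0) → L1-HIT  vc=[2]
7: 0x29 (blk 2, set 0) → VC-HIT  vc=[10]
8: 0xa5 (blk 10, set 0) → VC-HIT  vc=[2]
9: 0x2a (blk 2, set 0) → VC-HIT  vc=[10]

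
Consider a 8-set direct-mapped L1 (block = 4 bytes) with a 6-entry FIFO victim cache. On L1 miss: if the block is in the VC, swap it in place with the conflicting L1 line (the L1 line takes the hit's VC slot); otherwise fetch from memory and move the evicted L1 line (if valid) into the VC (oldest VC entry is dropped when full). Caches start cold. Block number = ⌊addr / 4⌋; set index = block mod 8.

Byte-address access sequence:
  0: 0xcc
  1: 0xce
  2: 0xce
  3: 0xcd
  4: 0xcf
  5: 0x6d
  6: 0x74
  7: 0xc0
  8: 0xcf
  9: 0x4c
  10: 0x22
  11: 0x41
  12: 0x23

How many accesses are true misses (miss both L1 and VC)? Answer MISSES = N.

#0 0xcc→b51/s3 MISS; vc=[]
#1 0xce→b51/s3 L1-HIT; vc=[]
#2 0xce→b51/s3 L1-HIT; vc=[]
#3 0xcd→b51/s3 L1-HIT; vc=[]
#4 0xcf→b51/s3 L1-HIT; vc=[]
#5 0x6d→b27/s3 MISS; vc=[51]
#6 0x74→b29/s5 MISS; vc=[51]
#7 0xc0→b48/s0 MISS; vc=[51]
#8 0xcf→b51/s3 VC-HIT; vc=[27]
#9 0x4c→b19/s3 MISS; vc=[27,51]
#10 0x22→b8/s0 MISS; vc=[27,51,48]
#11 0x41→b16/s0 MISS; vc=[27,51,48,8]
#12 0x23→b8/s0 VC-HIT; vc=[27,51,48,16]

MISSES = 7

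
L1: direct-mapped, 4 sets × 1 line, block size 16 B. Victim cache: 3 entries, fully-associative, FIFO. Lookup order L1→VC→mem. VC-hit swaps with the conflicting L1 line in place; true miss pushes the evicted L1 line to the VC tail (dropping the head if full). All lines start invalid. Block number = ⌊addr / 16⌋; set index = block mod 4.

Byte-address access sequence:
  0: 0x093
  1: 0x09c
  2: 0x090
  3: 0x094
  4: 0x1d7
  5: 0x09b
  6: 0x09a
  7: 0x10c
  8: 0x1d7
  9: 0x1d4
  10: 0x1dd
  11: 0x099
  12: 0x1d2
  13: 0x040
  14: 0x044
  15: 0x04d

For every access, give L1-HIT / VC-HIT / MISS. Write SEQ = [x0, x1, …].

SEQ = [MISS, L1-HIT, L1-HIT, L1-HIT, MISS, VC-HIT, L1-HIT, MISS, VC-HIT, L1-HIT, L1-HIT, VC-HIT, VC-HIT, MISS, L1-HIT, L1-HIT]

#0 0x93→b9/s1 MISS; vc=[]
#1 0x9c→b9/s1 L1-HIT; vc=[]
#2 0x90→b9/s1 L1-HIT; vc=[]
#3 0x94→b9/s1 L1-HIT; vc=[]
#4 0x1d7→b29/s1 MISS; vc=[9]
#5 0x9b→b9/s1 VC-HIT; vc=[29]
#6 0x9a→b9/s1 L1-HIT; vc=[29]
#7 0x10c→b16/s0 MISS; vc=[29]
#8 0x1d7→b29/s1 VC-HIT; vc=[9]
#9 0x1d4→b29/s1 L1-HIT; vc=[9]
#10 0x1dd→b29/s1 L1-HIT; vc=[9]
#11 0x99→b9/s1 VC-HIT; vc=[29]
#12 0x1d2→b29/s1 VC-HIT; vc=[9]
#13 0x40→b4/s0 MISS; vc=[9,16]
#14 0x44→b4/s0 L1-HIT; vc=[9,16]
#15 0x4d→b4/s0 L1-HIT; vc=[9,16]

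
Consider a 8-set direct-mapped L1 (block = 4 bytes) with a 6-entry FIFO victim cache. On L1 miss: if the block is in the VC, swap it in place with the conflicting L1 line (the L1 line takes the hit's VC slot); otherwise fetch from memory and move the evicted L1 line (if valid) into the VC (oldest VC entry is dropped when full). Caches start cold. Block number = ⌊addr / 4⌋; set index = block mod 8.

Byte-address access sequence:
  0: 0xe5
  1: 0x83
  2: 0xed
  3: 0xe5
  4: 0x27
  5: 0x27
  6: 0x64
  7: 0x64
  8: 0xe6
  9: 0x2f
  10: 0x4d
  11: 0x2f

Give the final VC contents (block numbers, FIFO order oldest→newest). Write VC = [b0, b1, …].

0: 0xe5 (blk 57, set 1) → MISS  vc=[]
1: 0x83 (blk 32, set 0) → MISS  vc=[]
2: 0xed (blk 59, set 3) → MISS  vc=[]
3: 0xe5 (blk 57, set 1) → L1-HIT  vc=[]
4: 0x27 (blk 9, set 1) → MISS  vc=[57]
5: 0x27 (blk 9, set 1) → L1-HIT  vc=[57]
6: 0x64 (blk 25, set 1) → MISS  vc=[57, 9]
7: 0x64 (blk 25, set 1) → L1-HIT  vc=[57, 9]
8: 0xe6 (blk 57, set 1) → VC-HIT  vc=[25, 9]
9: 0x2f (blk 11, set 3) → MISS  vc=[25, 9, 59]
10: 0x4d (blk 19, set 3) → MISS  vc=[25, 9, 59, 11]
11: 0x2f (blk 11, set 3) → VC-HIT  vc=[25, 9, 59, 19]

VC = [25, 9, 59, 19]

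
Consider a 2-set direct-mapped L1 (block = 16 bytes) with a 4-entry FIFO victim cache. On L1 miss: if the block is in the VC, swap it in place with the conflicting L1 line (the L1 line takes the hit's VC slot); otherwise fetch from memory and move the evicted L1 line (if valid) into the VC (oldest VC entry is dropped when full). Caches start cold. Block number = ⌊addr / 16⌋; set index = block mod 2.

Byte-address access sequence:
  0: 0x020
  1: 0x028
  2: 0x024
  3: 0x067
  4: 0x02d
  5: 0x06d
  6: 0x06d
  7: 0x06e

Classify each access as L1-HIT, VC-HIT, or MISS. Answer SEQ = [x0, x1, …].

  [0] addr=0x20 blk=2 s=0: MISS | VC []
  [1] addr=0x28 blk=2 s=0: L1-HIT | VC []
  [2] addr=0x24 blk=2 s=0: L1-HIT | VC []
  [3] addr=0x67 blk=6 s=0: MISS | VC [2]
  [4] addr=0x2d blk=2 s=0: VC-HIT | VC [6]
  [5] addr=0x6d blk=6 s=0: VC-HIT | VC [2]
  [6] addr=0x6d blk=6 s=0: L1-HIT | VC [2]
  [7] addr=0x6e blk=6 s=0: L1-HIT | VC [2]

SEQ = [MISS, L1-HIT, L1-HIT, MISS, VC-HIT, VC-HIT, L1-HIT, L1-HIT]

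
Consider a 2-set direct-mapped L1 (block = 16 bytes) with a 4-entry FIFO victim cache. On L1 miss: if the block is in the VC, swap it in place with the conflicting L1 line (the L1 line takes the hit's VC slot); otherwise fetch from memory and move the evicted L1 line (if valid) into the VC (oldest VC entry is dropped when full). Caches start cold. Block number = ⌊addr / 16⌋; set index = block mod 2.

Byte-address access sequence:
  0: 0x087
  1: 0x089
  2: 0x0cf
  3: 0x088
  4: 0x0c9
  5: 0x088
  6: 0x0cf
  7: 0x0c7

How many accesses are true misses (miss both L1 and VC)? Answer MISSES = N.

MISSES = 2

  [0] addr=0x87 blk=8 s=0: MISS | VC []
  [1] addr=0x89 blk=8 s=0: L1-HIT | VC []
  [2] addr=0xcf blk=12 s=0: MISS | VC [8]
  [3] addr=0x88 blk=8 s=0: VC-HIT | VC [12]
  [4] addr=0xc9 blk=12 s=0: VC-HIT | VC [8]
  [5] addr=0x88 blk=8 s=0: VC-HIT | VC [12]
  [6] addr=0xcf blk=12 s=0: VC-HIT | VC [8]
  [7] addr=0xc7 blk=12 s=0: L1-HIT | VC [8]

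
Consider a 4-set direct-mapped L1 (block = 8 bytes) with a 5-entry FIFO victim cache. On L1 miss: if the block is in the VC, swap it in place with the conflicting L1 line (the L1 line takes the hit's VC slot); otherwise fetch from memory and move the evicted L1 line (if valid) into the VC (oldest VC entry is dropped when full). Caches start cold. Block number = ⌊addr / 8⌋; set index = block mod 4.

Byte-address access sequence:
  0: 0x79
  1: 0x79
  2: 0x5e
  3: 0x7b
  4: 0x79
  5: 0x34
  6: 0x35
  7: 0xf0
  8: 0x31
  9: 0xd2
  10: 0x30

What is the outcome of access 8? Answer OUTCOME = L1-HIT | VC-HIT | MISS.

#0 0x79→b15/s3 MISS; vc=[]
#1 0x79→b15/s3 L1-HIT; vc=[]
#2 0x5e→b11/s3 MISS; vc=[15]
#3 0x7b→b15/s3 VC-HIT; vc=[11]
#4 0x79→b15/s3 L1-HIT; vc=[11]
#5 0x34→b6/s2 MISS; vc=[11]
#6 0x35→b6/s2 L1-HIT; vc=[11]
#7 0xf0→b30/s2 MISS; vc=[11,6]
#8 0x31→b6/s2 VC-HIT; vc=[11,30]
#9 0xd2→b26/s2 MISS; vc=[11,30,6]
#10 0x30→b6/s2 VC-HIT; vc=[11,30,26]

OUTCOME = VC-HIT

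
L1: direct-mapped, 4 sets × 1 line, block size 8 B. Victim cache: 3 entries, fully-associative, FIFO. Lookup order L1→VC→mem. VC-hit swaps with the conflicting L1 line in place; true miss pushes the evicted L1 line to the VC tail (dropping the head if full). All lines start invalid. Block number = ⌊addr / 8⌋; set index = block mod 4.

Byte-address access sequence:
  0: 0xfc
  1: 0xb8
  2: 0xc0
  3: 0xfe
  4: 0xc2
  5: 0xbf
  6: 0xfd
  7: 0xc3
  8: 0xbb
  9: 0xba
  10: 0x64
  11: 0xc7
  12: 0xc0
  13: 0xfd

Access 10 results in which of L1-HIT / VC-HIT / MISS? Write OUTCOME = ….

  [0] addr=0xfc blk=31 s=3: MISS | VC []
  [1] addr=0xb8 blk=23 s=3: MISS | VC [31]
  [2] addr=0xc0 blk=24 s=0: MISS | VC [31]
  [3] addr=0xfe blk=31 s=3: VC-HIT | VC [23]
  [4] addr=0xc2 blk=24 s=0: L1-HIT | VC [23]
  [5] addr=0xbf blk=23 s=3: VC-HIT | VC [31]
  [6] addr=0xfd blk=31 s=3: VC-HIT | VC [23]
  [7] addr=0xc3 blk=24 s=0: L1-HIT | VC [23]
  [8] addr=0xbb blk=23 s=3: VC-HIT | VC [31]
  [9] addr=0xba blk=23 s=3: L1-HIT | VC [31]
  [10] addr=0x64 blk=12 s=0: MISS | VC [31, 24]
  [11] addr=0xc7 blk=24 s=0: VC-HIT | VC [31, 12]
  [12] addr=0xc0 blk=24 s=0: L1-HIT | VC [31, 12]
  [13] addr=0xfd blk=31 s=3: VC-HIT | VC [23, 12]

OUTCOME = MISS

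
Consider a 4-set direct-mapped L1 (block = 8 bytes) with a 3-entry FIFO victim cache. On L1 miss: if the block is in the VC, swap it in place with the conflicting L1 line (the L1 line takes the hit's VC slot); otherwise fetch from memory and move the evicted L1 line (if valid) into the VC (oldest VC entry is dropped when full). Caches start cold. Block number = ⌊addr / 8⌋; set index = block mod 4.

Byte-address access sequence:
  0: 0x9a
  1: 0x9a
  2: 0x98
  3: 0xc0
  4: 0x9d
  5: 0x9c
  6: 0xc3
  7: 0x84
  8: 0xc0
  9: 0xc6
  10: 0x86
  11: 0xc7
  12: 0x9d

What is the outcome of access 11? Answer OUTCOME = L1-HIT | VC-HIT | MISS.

OUTCOME = VC-HIT

  [0] addr=0x9a blk=19 s=3: MISS | VC []
  [1] addr=0x9a blk=19 s=3: L1-HIT | VC []
  [2] addr=0x98 blk=19 s=3: L1-HIT | VC []
  [3] addr=0xc0 blk=24 s=0: MISS | VC []
  [4] addr=0x9d blk=19 s=3: L1-HIT | VC []
  [5] addr=0x9c blk=19 s=3: L1-HIT | VC []
  [6] addr=0xc3 blk=24 s=0: L1-HIT | VC []
  [7] addr=0x84 blk=16 s=0: MISS | VC [24]
  [8] addr=0xc0 blk=24 s=0: VC-HIT | VC [16]
  [9] addr=0xc6 blk=24 s=0: L1-HIT | VC [16]
  [10] addr=0x86 blk=16 s=0: VC-HIT | VC [24]
  [11] addr=0xc7 blk=24 s=0: VC-HIT | VC [16]
  [12] addr=0x9d blk=19 s=3: L1-HIT | VC [16]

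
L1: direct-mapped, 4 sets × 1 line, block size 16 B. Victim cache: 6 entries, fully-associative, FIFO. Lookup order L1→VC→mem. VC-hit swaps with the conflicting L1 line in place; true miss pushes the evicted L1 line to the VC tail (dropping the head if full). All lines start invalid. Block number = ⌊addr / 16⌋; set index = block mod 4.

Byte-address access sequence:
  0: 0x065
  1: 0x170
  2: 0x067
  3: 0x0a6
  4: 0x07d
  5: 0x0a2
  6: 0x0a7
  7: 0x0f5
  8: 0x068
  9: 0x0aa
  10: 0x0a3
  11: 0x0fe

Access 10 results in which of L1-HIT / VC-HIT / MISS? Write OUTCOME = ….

#0 0x65→b6/s2 MISS; vc=[]
#1 0x170→b23/s3 MISS; vc=[]
#2 0x67→b6/s2 L1-HIT; vc=[]
#3 0xa6→b10/s2 MISS; vc=[6]
#4 0x7d→b7/s3 MISS; vc=[6,23]
#5 0xa2→b10/s2 L1-HIT; vc=[6,23]
#6 0xa7→b10/s2 L1-HIT; vc=[6,23]
#7 0xf5→b15/s3 MISS; vc=[6,23,7]
#8 0x68→b6/s2 VC-HIT; vc=[10,23,7]
#9 0xaa→b10/s2 VC-HIT; vc=[6,23,7]
#10 0xa3→b10/s2 L1-HIT; vc=[6,23,7]
#11 0xfe→b15/s3 L1-HIT; vc=[6,23,7]

OUTCOME = L1-HIT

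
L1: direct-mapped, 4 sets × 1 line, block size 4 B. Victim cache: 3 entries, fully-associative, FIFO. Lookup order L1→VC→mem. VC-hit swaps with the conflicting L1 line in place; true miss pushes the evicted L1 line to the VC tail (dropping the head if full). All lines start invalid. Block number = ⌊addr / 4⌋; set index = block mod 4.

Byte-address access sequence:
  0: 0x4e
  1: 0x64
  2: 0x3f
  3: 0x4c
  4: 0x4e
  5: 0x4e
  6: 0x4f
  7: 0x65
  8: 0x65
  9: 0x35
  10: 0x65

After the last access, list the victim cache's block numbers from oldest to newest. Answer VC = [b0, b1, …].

#0 0x4e→b19/s3 MISS; vc=[]
#1 0x64→b25/s1 MISS; vc=[]
#2 0x3f→b15/s3 MISS; vc=[19]
#3 0x4c→b19/s3 VC-HIT; vc=[15]
#4 0x4e→b19/s3 L1-HIT; vc=[15]
#5 0x4e→b19/s3 L1-HIT; vc=[15]
#6 0x4f→b19/s3 L1-HIT; vc=[15]
#7 0x65→b25/s1 L1-HIT; vc=[15]
#8 0x65→b25/s1 L1-HIT; vc=[15]
#9 0x35→b13/s1 MISS; vc=[15,25]
#10 0x65→b25/s1 VC-HIT; vc=[15,13]

VC = [15, 13]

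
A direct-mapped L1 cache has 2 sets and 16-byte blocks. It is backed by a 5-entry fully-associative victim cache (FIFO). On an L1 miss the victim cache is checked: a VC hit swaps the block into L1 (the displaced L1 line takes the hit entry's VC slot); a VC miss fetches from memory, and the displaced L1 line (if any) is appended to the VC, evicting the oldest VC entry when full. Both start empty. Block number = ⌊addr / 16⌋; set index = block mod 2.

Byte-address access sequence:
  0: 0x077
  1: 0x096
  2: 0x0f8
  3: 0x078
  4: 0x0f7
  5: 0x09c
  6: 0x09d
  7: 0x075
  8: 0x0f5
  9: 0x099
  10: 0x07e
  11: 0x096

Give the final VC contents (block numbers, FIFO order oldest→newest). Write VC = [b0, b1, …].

0: 0x77 (blk 7, set 1) → MISS  vc=[]
1: 0x96 (blk 9, set 1) → MISS  vc=[7]
2: 0xf8 (blk 15, set 1) → MISS  vc=[7, 9]
3: 0x78 (blk 7, set 1) → VC-HIT  vc=[15, 9]
4: 0xf7 (blk 15, set 1) → VC-HIT  vc=[7, 9]
5: 0x9c (blk 9, set 1) → VC-HIT  vc=[7, 15]
6: 0x9d (blk 9, set 1) → L1-HIT  vc=[7, 15]
7: 0x75 (blk 7, set 1) → VC-HIT  vc=[9, 15]
8: 0xf5 (blk 15, set 1) → VC-HIT  vc=[9, 7]
9: 0x99 (blk 9, set 1) → VC-HIT  vc=[15, 7]
10: 0x7e (blk 7, set 1) → VC-HIT  vc=[15, 9]
11: 0x96 (blk 9, set 1) → VC-HIT  vc=[15, 7]

VC = [15, 7]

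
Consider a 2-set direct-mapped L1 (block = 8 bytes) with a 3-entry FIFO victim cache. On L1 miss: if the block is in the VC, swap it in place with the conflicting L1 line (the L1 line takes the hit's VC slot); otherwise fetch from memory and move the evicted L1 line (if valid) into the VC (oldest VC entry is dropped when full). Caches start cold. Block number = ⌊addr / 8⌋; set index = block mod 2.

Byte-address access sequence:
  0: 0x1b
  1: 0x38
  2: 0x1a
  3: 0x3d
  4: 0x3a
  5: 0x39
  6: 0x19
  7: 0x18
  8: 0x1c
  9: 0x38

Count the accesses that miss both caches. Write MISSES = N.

MISSES = 2

  [0] addr=0x1b blk=3 s=1: MISS | VC []
  [1] addr=0x38 blk=7 s=1: MISS | VC [3]
  [2] addr=0x1a blk=3 s=1: VC-HIT | VC [7]
  [3] addr=0x3d blk=7 s=1: VC-HIT | VC [3]
  [4] addr=0x3a blk=7 s=1: L1-HIT | VC [3]
  [5] addr=0x39 blk=7 s=1: L1-HIT | VC [3]
  [6] addr=0x19 blk=3 s=1: VC-HIT | VC [7]
  [7] addr=0x18 blk=3 s=1: L1-HIT | VC [7]
  [8] addr=0x1c blk=3 s=1: L1-HIT | VC [7]
  [9] addr=0x38 blk=7 s=1: VC-HIT | VC [3]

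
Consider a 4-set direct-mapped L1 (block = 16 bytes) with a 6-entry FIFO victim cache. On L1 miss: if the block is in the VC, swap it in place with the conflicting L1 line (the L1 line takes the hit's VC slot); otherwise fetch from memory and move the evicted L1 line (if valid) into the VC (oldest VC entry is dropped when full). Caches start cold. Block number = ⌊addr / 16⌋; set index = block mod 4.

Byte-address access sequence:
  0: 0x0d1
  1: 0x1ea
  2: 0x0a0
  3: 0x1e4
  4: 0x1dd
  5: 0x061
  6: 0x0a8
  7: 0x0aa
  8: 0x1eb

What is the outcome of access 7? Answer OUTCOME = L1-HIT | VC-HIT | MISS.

#0 0xd1→b13/s1 MISS; vc=[]
#1 0x1ea→b30/s2 MISS; vc=[]
#2 0xa0→b10/s2 MISS; vc=[30]
#3 0x1e4→b30/s2 VC-HIT; vc=[10]
#4 0x1dd→b29/s1 MISS; vc=[10,13]
#5 0x61→b6/s2 MISS; vc=[10,13,30]
#6 0xa8→b10/s2 VC-HIT; vc=[6,13,30]
#7 0xaa→b10/s2 L1-HIT; vc=[6,13,30]
#8 0x1eb→b30/s2 VC-HIT; vc=[6,13,10]

OUTCOME = L1-HIT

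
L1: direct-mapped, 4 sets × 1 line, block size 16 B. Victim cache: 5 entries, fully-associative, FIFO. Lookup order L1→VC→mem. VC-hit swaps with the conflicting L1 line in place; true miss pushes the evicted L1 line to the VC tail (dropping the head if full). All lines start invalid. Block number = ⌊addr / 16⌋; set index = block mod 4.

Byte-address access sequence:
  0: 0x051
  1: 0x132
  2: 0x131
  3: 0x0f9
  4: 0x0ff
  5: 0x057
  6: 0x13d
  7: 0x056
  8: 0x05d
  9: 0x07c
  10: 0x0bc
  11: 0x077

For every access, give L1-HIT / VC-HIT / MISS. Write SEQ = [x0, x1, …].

0: 0x51 (blk 5, set 1) → MISS  vc=[]
1: 0x132 (blk 19, set 3) → MISS  vc=[]
2: 0x131 (blk 19, set 3) → L1-HIT  vc=[]
3: 0xf9 (blk 15, set 3) → MISS  vc=[19]
4: 0xff (blk 15, set 3) → L1-HIT  vc=[19]
5: 0x57 (blk 5, set 1) → L1-HIT  vc=[19]
6: 0x13d (blk 19, set 3) → VC-HIT  vc=[15]
7: 0x56 (blk 5, set 1) → L1-HIT  vc=[15]
8: 0x5d (blk 5, set 1) → L1-HIT  vc=[15]
9: 0x7c (blk 7, set 3) → MISS  vc=[15, 19]
10: 0xbc (blk 11, set 3) → MISS  vc=[15, 19, 7]
11: 0x77 (blk 7, set 3) → VC-HIT  vc=[15, 19, 11]

SEQ = [MISS, MISS, L1-HIT, MISS, L1-HIT, L1-HIT, VC-HIT, L1-HIT, L1-HIT, MISS, MISS, VC-HIT]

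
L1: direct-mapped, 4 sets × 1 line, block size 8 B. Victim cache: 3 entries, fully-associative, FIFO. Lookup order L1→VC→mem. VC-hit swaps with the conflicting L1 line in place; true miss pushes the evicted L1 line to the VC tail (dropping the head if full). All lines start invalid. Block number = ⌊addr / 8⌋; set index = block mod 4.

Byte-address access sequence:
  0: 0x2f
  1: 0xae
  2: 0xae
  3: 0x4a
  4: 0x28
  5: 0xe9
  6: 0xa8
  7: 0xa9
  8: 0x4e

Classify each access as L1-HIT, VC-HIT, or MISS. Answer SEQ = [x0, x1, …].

SEQ = [MISS, MISS, L1-HIT, MISS, VC-HIT, MISS, VC-HIT, L1-HIT, VC-HIT]

0: 0x2f (blk 5, set 1) → MISS  vc=[]
1: 0xae (blk 21, set 1) → MISS  vc=[5]
2: 0xae (blk 21, set 1) → L1-HIT  vc=[5]
3: 0x4a (blk 9, set 1) → MISS  vc=[5, 21]
4: 0x28 (blk 5, set 1) → VC-HIT  vc=[9, 21]
5: 0xe9 (blk 29, set 1) → MISS  vc=[9, 21, 5]
6: 0xa8 (blk 21, set 1) → VC-HIT  vc=[9, 29, 5]
7: 0xa9 (blk 21, set 1) → L1-HIT  vc=[9, 29, 5]
8: 0x4e (blk 9, set 1) → VC-HIT  vc=[21, 29, 5]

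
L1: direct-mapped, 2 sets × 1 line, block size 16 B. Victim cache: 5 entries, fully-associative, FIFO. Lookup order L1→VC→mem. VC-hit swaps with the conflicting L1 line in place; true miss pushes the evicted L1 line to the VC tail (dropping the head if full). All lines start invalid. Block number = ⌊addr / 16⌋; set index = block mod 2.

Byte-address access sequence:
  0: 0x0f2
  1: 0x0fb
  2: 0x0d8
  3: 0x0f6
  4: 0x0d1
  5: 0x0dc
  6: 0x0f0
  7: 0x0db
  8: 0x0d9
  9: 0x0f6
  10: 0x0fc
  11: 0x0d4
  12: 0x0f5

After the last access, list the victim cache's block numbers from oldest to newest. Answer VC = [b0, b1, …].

#0 0xf2→b15/s1 MISS; vc=[]
#1 0xfb→b15/s1 L1-HIT; vc=[]
#2 0xd8→b13/s1 MISS; vc=[15]
#3 0xf6→b15/s1 VC-HIT; vc=[13]
#4 0xd1→b13/s1 VC-HIT; vc=[15]
#5 0xdc→b13/s1 L1-HIT; vc=[15]
#6 0xf0→b15/s1 VC-HIT; vc=[13]
#7 0xdb→b13/s1 VC-HIT; vc=[15]
#8 0xd9→b13/s1 L1-HIT; vc=[15]
#9 0xf6→b15/s1 VC-HIT; vc=[13]
#10 0xfc→b15/s1 L1-HIT; vc=[13]
#11 0xd4→b13/s1 VC-HIT; vc=[15]
#12 0xf5→b15/s1 VC-HIT; vc=[13]

VC = [13]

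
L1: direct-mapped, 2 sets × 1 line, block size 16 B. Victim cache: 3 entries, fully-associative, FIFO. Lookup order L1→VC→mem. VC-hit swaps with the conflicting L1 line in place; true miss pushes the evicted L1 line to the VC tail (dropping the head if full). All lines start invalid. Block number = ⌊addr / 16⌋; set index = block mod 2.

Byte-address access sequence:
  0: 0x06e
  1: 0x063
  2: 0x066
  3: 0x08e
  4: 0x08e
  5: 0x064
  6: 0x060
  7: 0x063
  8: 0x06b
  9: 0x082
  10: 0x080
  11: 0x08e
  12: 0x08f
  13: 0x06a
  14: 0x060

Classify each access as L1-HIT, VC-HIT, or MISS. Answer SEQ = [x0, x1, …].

0: 0x6e (blk 6, set 0) → MISS  vc=[]
1: 0x63 (blk 6, set 0) → L1-HIT  vc=[]
2: 0x66 (blk 6, set 0) → L1-HIT  vc=[]
3: 0x8e (blk 8, set 0) → MISS  vc=[6]
4: 0x8e (blk 8, set 0) → L1-HIT  vc=[6]
5: 0x64 (blk 6, set 0) → VC-HIT  vc=[8]
6: 0x60 (blk 6, set 0) → L1-HIT  vc=[8]
7: 0x63 (blk 6, set 0) → L1-HIT  vc=[8]
8: 0x6b (blk 6, set 0) → L1-HIT  vc=[8]
9: 0x82 (blk 8, set 0) → VC-HIT  vc=[6]
10: 0x80 (blk 8, set 0) → L1-HIT  vc=[6]
11: 0x8e (blk 8, set 0) → L1-HIT  vc=[6]
12: 0x8f (blk 8, set 0) → L1-HIT  vc=[6]
13: 0x6a (blk 6, set 0) → VC-HIT  vc=[8]
14: 0x60 (blk 6, set 0) → L1-HIT  vc=[8]

SEQ = [MISS, L1-HIT, L1-HIT, MISS, L1-HIT, VC-HIT, L1-HIT, L1-HIT, L1-HIT, VC-HIT, L1-HIT, L1-HIT, L1-HIT, VC-HIT, L1-HIT]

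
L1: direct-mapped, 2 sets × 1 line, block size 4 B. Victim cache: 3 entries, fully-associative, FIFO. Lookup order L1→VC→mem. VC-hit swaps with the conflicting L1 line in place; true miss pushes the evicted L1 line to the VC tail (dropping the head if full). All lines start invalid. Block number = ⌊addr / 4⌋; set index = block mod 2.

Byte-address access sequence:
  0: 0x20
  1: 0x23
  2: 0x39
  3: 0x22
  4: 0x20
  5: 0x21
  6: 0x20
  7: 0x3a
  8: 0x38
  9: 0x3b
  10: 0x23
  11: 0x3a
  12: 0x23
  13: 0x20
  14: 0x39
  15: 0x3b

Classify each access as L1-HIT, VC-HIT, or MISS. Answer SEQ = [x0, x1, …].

#0 0x20→b8/s0 MISS; vc=[]
#1 0x23→b8/s0 L1-HIT; vc=[]
#2 0x39→b14/s0 MISS; vc=[8]
#3 0x22→b8/s0 VC-HIT; vc=[14]
#4 0x20→b8/s0 L1-HIT; vc=[14]
#5 0x21→b8/s0 L1-HIT; vc=[14]
#6 0x20→b8/s0 L1-HIT; vc=[14]
#7 0x3a→b14/s0 VC-HIT; vc=[8]
#8 0x38→b14/s0 L1-HIT; vc=[8]
#9 0x3b→b14/s0 L1-HIT; vc=[8]
#10 0x23→b8/s0 VC-HIT; vc=[14]
#11 0x3a→b14/s0 VC-HIT; vc=[8]
#12 0x23→b8/s0 VC-HIT; vc=[14]
#13 0x20→b8/s0 L1-HIT; vc=[14]
#14 0x39→b14/s0 VC-HIT; vc=[8]
#15 0x3b→b14/s0 L1-HIT; vc=[8]

SEQ = [MISS, L1-HIT, MISS, VC-HIT, L1-HIT, L1-HIT, L1-HIT, VC-HIT, L1-HIT, L1-HIT, VC-HIT, VC-HIT, VC-HIT, L1-HIT, VC-HIT, L1-HIT]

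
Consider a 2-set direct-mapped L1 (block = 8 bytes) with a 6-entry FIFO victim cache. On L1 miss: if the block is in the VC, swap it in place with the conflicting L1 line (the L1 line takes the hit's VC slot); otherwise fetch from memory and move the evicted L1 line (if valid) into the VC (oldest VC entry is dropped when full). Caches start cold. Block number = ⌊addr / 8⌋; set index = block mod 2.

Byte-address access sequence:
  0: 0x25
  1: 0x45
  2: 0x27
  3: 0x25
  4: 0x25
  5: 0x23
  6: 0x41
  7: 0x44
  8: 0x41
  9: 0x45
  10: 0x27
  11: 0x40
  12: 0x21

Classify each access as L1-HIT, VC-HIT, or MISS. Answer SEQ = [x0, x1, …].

#0 0x25→b4/s0 MISS; vc=[]
#1 0x45→b8/s0 MISS; vc=[4]
#2 0x27→b4/s0 VC-HIT; vc=[8]
#3 0x25→b4/s0 L1-HIT; vc=[8]
#4 0x25→b4/s0 L1-HIT; vc=[8]
#5 0x23→b4/s0 L1-HIT; vc=[8]
#6 0x41→b8/s0 VC-HIT; vc=[4]
#7 0x44→b8/s0 L1-HIT; vc=[4]
#8 0x41→b8/s0 L1-HIT; vc=[4]
#9 0x45→b8/s0 L1-HIT; vc=[4]
#10 0x27→b4/s0 VC-HIT; vc=[8]
#11 0x40→b8/s0 VC-HIT; vc=[4]
#12 0x21→b4/s0 VC-HIT; vc=[8]

SEQ = [MISS, MISS, VC-HIT, L1-HIT, L1-HIT, L1-HIT, VC-HIT, L1-HIT, L1-HIT, L1-HIT, VC-HIT, VC-HIT, VC-HIT]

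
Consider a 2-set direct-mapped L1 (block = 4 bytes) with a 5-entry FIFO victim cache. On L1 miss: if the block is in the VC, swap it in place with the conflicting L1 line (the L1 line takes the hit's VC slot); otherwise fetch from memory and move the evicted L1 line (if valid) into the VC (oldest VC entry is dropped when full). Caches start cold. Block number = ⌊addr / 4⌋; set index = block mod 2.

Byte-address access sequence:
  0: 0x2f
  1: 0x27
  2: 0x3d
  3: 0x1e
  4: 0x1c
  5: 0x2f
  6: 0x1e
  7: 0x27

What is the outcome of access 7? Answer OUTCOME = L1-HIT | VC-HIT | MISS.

OUTCOME = VC-HIT

#0 0x2f→b11/s1 MISS; vc=[]
#1 0x27→b9/s1 MISS; vc=[11]
#2 0x3d→b15/s1 MISS; vc=[11,9]
#3 0x1e→b7/s1 MISS; vc=[11,9,15]
#4 0x1c→b7/s1 L1-HIT; vc=[11,9,15]
#5 0x2f→b11/s1 VC-HIT; vc=[7,9,15]
#6 0x1e→b7/s1 VC-HIT; vc=[11,9,15]
#7 0x27→b9/s1 VC-HIT; vc=[11,7,15]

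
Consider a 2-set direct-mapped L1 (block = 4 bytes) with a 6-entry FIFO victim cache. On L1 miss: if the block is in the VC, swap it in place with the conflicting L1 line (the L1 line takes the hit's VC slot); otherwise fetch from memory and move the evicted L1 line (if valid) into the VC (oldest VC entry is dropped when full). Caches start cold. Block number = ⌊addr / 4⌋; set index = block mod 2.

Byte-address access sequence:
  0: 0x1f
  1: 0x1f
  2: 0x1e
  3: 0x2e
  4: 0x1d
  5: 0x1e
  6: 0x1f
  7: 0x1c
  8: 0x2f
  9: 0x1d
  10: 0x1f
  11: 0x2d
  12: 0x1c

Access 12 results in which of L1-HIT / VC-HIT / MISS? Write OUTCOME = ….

OUTCOME = VC-HIT

#0 0x1f→b7/s1 MISS; vc=[]
#1 0x1f→b7/s1 L1-HIT; vc=[]
#2 0x1e→b7/s1 L1-HIT; vc=[]
#3 0x2e→b11/s1 MISS; vc=[7]
#4 0x1d→b7/s1 VC-HIT; vc=[11]
#5 0x1e→b7/s1 L1-HIT; vc=[11]
#6 0x1f→b7/s1 L1-HIT; vc=[11]
#7 0x1c→b7/s1 L1-HIT; vc=[11]
#8 0x2f→b11/s1 VC-HIT; vc=[7]
#9 0x1d→b7/s1 VC-HIT; vc=[11]
#10 0x1f→b7/s1 L1-HIT; vc=[11]
#11 0x2d→b11/s1 VC-HIT; vc=[7]
#12 0x1c→b7/s1 VC-HIT; vc=[11]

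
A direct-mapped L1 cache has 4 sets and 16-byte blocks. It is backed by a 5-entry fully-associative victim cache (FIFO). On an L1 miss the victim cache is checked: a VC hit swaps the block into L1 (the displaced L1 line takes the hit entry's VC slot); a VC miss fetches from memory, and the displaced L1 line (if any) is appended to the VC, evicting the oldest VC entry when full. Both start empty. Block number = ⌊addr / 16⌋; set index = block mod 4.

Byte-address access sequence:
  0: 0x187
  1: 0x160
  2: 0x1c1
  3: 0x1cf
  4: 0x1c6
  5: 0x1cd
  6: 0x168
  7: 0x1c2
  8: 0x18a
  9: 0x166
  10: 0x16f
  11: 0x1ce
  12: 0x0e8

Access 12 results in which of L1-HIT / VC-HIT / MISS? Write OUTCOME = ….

OUTCOME = MISS

0: 0x187 (blk 24, set 0) → MISS  vc=[]
1: 0x160 (blk 22, set 2) → MISS  vc=[]
2: 0x1c1 (blk 28, set 0) → MISS  vc=[24]
3: 0x1cf (blk 28, set 0) → L1-HIT  vc=[24]
4: 0x1c6 (blk 28, set 0) → L1-HIT  vc=[24]
5: 0x1cd (blk 28, set 0) → L1-HIT  vc=[24]
6: 0x168 (blk 22, set 2) → L1-HIT  vc=[24]
7: 0x1c2 (blk 28, set 0) → L1-HIT  vc=[24]
8: 0x18a (blk 24, set 0) → VC-HIT  vc=[28]
9: 0x166 (blk 22, set 2) → L1-HIT  vc=[28]
10: 0x16f (blk 22, set 2) → L1-HIT  vc=[28]
11: 0x1ce (blk 28, set 0) → VC-HIT  vc=[24]
12: 0xe8 (blk 14, set 2) → MISS  vc=[24, 22]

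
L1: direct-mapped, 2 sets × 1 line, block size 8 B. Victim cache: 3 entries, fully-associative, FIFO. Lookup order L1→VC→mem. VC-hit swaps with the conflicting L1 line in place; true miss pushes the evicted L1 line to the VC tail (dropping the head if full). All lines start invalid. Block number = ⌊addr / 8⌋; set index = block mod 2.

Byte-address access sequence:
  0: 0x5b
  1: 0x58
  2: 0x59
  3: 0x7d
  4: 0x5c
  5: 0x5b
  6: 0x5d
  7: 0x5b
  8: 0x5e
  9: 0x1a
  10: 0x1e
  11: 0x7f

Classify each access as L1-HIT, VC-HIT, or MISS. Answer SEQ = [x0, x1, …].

SEQ = [MISS, L1-HIT, L1-HIT, MISS, VC-HIT, L1-HIT, L1-HIT, L1-HIT, L1-HIT, MISS, L1-HIT, VC-HIT]

  [0] addr=0x5b blk=11 s=1: MISS | VC []
  [1] addr=0x58 blk=11 s=1: L1-HIT | VC []
  [2] addr=0x59 blk=11 s=1: L1-HIT | VC []
  [3] addr=0x7d blk=15 s=1: MISS | VC [11]
  [4] addr=0x5c blk=11 s=1: VC-HIT | VC [15]
  [5] addr=0x5b blk=11 s=1: L1-HIT | VC [15]
  [6] addr=0x5d blk=11 s=1: L1-HIT | VC [15]
  [7] addr=0x5b blk=11 s=1: L1-HIT | VC [15]
  [8] addr=0x5e blk=11 s=1: L1-HIT | VC [15]
  [9] addr=0x1a blk=3 s=1: MISS | VC [15, 11]
  [10] addr=0x1e blk=3 s=1: L1-HIT | VC [15, 11]
  [11] addr=0x7f blk=15 s=1: VC-HIT | VC [3, 11]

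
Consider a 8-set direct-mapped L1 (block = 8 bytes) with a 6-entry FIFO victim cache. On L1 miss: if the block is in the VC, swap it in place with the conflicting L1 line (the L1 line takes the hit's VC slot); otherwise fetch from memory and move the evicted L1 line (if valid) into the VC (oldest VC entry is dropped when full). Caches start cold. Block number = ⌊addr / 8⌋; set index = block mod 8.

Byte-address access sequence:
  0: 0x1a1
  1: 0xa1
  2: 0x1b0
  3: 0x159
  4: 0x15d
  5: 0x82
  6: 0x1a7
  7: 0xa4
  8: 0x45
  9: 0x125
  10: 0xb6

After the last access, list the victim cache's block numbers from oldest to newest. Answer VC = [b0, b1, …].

  [0] addr=0x1a1 blk=52 s=4: MISS | VC []
  [1] addr=0xa1 blk=20 s=4: MISS | VC [52]
  [2] addr=0x1b0 blk=54 s=6: MISS | VC [52]
  [3] addr=0x159 blk=43 s=3: MISS | VC [52]
  [4] addr=0x15d blk=43 s=3: L1-HIT | VC [52]
  [5] addr=0x82 blk=16 s=0: MISS | VC [52]
  [6] addr=0x1a7 blk=52 s=4: VC-HIT | VC [20]
  [7] addr=0xa4 blk=20 s=4: VC-HIT | VC [52]
  [8] addr=0x45 blk=8 s=0: MISS | VC [52, 16]
  [9] addr=0x125 blk=36 s=4: MISS | VC [52, 16, 20]
  [10] addr=0xb6 blk=22 s=6: MISS | VC [52, 16, 20, 54]

VC = [52, 16, 20, 54]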